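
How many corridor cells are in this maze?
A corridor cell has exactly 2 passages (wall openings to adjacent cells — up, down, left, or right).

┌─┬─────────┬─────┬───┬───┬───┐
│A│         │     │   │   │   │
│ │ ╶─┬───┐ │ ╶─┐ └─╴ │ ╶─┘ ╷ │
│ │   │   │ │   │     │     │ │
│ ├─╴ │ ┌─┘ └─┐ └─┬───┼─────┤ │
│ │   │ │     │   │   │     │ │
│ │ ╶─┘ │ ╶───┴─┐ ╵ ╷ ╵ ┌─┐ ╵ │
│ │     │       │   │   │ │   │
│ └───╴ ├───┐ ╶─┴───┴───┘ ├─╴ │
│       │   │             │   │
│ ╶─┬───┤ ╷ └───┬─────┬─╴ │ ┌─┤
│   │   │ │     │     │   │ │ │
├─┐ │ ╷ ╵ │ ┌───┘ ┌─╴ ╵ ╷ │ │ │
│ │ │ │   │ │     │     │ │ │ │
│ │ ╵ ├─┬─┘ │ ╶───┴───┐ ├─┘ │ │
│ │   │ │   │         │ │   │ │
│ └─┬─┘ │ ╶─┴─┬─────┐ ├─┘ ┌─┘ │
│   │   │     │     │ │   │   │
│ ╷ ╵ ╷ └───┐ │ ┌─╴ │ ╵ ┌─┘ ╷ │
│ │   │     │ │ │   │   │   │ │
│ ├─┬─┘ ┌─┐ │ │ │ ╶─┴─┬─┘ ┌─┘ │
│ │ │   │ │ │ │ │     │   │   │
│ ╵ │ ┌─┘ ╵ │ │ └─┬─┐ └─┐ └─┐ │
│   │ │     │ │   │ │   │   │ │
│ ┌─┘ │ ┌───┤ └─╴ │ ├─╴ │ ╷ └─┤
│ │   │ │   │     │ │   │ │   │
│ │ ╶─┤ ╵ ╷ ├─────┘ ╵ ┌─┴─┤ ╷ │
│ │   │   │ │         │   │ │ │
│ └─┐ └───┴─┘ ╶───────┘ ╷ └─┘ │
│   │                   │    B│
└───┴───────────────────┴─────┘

Counting cells with exactly 2 passages:
Total corridor cells: 179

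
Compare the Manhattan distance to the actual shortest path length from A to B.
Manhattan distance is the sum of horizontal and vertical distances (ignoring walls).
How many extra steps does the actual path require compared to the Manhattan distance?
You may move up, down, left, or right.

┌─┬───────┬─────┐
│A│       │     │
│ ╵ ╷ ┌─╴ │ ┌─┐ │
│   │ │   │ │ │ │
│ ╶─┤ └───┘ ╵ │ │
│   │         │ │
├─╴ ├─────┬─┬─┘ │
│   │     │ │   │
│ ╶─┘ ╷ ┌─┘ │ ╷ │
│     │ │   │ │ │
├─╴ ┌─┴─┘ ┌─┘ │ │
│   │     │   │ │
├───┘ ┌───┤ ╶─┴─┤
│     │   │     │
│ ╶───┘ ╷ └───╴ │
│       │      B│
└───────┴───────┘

Manhattan distance: |7 - 0| + |7 - 0| = 14
Actual path length: 24
Extra steps: 24 - 14 = 10

Solution:

┌─┬───────┬─────┐
│A│↱ ↓    │↱ → ↓│
│ ╵ ╷ ┌─╴ │ ┌─┐ │
│↳ ↑│↓│   │↑│ │↓│
│ ╶─┤ └───┘ ╵ │ │
│   │↳ → → ↑  │↓│
├─╴ ├─────┬─┬─┘ │
│   │     │ │↓ ↲│
│ ╶─┘ ╷ ┌─┘ │ ╷ │
│     │ │   │↓│ │
├─╴ ┌─┴─┘ ┌─┘ │ │
│   │     │↓ ↲│ │
├───┘ ┌───┤ ╶─┴─┤
│     │   │↳ → ↓│
│ ╶───┘ ╷ └───╴ │
│       │      B│
└───────┴───────┘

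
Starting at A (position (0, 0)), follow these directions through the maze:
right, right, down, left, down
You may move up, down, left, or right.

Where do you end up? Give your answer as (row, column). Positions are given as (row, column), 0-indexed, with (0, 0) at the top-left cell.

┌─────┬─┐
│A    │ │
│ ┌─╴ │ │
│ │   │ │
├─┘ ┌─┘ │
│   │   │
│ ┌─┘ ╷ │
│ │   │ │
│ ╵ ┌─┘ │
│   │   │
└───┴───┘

Following directions step by step:
Start: (0, 0)
  right: (0, 0) → (0, 1)
  right: (0, 1) → (0, 2)
  down: (0, 2) → (1, 2)
  left: (1, 2) → (1, 1)
  down: (1, 1) → (2, 1)
Final position: (2, 1)

Path taken:

┌─────┬─┐
│A → ↓│ │
│ ┌─╴ │ │
│ │↓ ↲│ │
├─┘ ┌─┘ │
│  B│   │
│ ┌─┘ ╷ │
│ │   │ │
│ ╵ ┌─┘ │
│   │   │
└───┴───┘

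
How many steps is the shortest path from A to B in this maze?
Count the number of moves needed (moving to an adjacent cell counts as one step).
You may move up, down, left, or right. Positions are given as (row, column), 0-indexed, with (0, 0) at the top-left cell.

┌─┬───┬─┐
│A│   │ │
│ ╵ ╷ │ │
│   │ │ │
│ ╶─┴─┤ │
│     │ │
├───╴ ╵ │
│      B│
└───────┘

Using BFS to find shortest path:
Start: (0, 0), End: (3, 3)
Path found:
(0,0) → (1,0) → (2,0) → (2,1) → (2,2) → (3,2) → (3,3)
Number of steps: 6

Solution:

┌─┬───┬─┐
│A│   │ │
│ ╵ ╷ │ │
│↓  │ │ │
│ ╶─┴─┤ │
│↳ → ↓│ │
├───╴ ╵ │
│    ↳ B│
└───────┘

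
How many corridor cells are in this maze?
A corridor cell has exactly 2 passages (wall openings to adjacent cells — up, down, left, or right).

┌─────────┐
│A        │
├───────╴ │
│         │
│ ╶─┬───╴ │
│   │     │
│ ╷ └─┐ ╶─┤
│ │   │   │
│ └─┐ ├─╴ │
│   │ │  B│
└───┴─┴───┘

Counting cells with exactly 2 passages:
Total corridor cells: 17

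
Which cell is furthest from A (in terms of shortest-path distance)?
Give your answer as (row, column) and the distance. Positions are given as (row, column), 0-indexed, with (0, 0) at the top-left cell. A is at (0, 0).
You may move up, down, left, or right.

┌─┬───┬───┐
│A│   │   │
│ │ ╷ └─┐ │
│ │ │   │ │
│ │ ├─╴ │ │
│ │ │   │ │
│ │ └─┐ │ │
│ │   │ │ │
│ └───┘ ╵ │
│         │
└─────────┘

Computing BFS distances from A to all cells:
Furthest cell: (3, 2)
Distance: 17 steps

Path from A to the furthest cell:

┌─┬───┬───┐
│A│↓ ↰│   │
│ │ ╷ └─┐ │
│↓│↓│↑ ↰│ │
│ │ ├─╴ │ │
│↓│↓│  ↑│ │
│ │ └─┐ │ │
│↓│↳ B│↑│ │
│ └───┘ ╵ │
│↳ → → ↑  │
└─────────┘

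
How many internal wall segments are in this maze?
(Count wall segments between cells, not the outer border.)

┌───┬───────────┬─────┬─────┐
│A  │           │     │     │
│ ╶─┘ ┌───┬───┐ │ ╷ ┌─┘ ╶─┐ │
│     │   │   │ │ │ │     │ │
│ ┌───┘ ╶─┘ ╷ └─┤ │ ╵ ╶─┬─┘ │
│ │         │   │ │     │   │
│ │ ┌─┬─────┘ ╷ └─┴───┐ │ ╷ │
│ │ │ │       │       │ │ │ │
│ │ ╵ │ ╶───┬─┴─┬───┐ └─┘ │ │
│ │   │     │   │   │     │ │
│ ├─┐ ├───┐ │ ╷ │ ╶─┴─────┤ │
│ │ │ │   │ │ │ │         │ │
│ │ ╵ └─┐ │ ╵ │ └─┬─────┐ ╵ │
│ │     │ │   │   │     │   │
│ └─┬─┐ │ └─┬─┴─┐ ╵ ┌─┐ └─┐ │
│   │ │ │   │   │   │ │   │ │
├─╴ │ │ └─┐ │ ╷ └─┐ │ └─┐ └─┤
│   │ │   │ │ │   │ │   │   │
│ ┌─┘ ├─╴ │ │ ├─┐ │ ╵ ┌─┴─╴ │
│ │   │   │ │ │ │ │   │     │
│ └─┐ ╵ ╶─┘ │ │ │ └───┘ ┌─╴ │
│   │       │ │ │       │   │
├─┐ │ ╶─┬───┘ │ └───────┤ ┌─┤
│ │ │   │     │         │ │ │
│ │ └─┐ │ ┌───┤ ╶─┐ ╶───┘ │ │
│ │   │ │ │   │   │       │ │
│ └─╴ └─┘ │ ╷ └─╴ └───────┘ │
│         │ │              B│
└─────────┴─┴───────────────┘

Counting internal wall segments:
Total internal walls: 169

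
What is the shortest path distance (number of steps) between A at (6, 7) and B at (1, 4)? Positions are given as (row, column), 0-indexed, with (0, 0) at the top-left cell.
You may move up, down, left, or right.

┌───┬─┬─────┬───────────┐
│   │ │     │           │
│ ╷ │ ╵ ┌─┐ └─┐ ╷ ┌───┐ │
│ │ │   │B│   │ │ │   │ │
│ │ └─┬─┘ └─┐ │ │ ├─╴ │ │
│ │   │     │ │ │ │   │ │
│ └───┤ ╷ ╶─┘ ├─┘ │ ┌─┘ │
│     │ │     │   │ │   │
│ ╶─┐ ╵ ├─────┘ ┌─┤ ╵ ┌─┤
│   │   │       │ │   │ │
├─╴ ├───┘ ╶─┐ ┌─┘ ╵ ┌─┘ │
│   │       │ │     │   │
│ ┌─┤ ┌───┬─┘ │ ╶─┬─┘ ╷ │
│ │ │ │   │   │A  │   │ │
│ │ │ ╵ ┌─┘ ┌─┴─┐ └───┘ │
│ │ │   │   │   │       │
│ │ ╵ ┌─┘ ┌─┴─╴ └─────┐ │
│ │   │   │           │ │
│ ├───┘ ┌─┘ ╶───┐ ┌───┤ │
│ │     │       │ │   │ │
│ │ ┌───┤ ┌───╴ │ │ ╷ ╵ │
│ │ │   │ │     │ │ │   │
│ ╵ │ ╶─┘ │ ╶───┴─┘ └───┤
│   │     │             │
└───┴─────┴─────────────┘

Finding path from (6, 7) to (1, 4):
Path: (6,7) → (5,7) → (5,8) → (5,9) → (4,9) → (4,10) → (3,10) → (3,11) → (2,11) → (1,11) → (0,11) → (0,10) → (0,9) → (0,8) → (1,8) → (2,8) → (3,8) → (3,7) → (4,7) → (4,6) → (5,6) → (6,6) → (6,5) → (7,5) → (7,4) → (8,4) → (8,3) → (9,3) → (9,2) → (9,1) → (10,1) → (11,1) → (11,0) → (10,0) → (9,0) → (8,0) → (7,0) → (6,0) → (5,0) → (5,1) → (4,1) → (4,0) → (3,0) → (3,1) → (3,2) → (4,2) → (4,3) → (3,3) → (2,3) → (2,4) → (1,4)
Distance: 50 steps

Solution:

┌───┬─┬─────┬───────────┐
│   │ │     │    ↓ ← ← ↰│
│ ╷ │ ╵ ┌─┐ └─┐ ╷ ┌───┐ │
│ │ │   │B│   │ │↓│   │↑│
│ │ └─┬─┘ └─┐ │ │ ├─╴ │ │
│ │   │↱ ↑  │ │ │↓│   │↑│
│ └───┤ ╷ ╶─┘ ├─┘ │ ┌─┘ │
│↱ → ↓│↑│     │↓ ↲│ │↱ ↑│
│ ╶─┐ ╵ ├─────┘ ┌─┤ ╵ ┌─┤
│↑ ↰│↳ ↑│    ↓ ↲│ │↱ ↑│ │
├─╴ ├───┘ ╶─┐ ┌─┘ ╵ ┌─┘ │
│↱ ↑│       │↓│↱ → ↑│   │
│ ┌─┤ ┌───┬─┘ │ ╶─┬─┘ ╷ │
│↑│ │ │   │↓ ↲│A  │   │ │
│ │ │ ╵ ┌─┘ ┌─┴─┐ └───┘ │
│↑│ │   │↓ ↲│   │       │
│ │ ╵ ┌─┘ ┌─┴─╴ └─────┐ │
│↑│   │↓ ↲│           │ │
│ ├───┘ ┌─┘ ╶───┐ ┌───┤ │
│↑│↓ ← ↲│       │ │   │ │
│ │ ┌───┤ ┌───╴ │ │ ╷ ╵ │
│↑│↓│   │ │     │ │ │   │
│ ╵ │ ╶─┘ │ ╶───┴─┘ └───┤
│↑ ↲│     │             │
└───┴─────┴─────────────┘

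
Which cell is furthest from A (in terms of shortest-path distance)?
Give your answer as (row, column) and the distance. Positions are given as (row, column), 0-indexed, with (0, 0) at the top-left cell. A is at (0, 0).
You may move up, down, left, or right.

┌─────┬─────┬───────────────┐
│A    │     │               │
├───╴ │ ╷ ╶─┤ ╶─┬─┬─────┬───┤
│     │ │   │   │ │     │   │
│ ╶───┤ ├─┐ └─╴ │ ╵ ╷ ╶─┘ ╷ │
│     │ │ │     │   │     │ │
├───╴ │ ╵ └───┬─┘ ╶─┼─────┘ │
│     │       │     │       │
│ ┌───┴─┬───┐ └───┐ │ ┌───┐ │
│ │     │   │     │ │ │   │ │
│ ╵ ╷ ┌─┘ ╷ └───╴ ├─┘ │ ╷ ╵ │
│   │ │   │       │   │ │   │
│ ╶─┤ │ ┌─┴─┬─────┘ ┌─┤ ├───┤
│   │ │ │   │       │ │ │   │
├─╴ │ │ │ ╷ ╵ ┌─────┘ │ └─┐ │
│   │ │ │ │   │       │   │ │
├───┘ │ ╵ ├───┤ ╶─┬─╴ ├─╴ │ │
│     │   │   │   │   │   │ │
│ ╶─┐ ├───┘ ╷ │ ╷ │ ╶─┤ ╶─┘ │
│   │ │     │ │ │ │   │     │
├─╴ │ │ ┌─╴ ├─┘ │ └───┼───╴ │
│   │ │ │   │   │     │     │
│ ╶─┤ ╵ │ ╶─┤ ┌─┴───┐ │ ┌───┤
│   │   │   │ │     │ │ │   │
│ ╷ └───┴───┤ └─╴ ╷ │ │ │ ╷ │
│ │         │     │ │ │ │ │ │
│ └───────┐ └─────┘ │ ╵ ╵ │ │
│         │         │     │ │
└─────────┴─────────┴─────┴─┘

Computing BFS distances from A to all cells:
Furthest cell: (0, 13)
Distance: 131 steps

Path from A to the furthest cell:

┌─────┬─────┬───────────────┐
│A → ↓│↱ ↓  │↱ → → → → → → B│
├───╴ │ ╷ ╶─┤ ╶─┬─┬─────┬───┤
│↓ ← ↲│↑│↳ ↓│↑ ↰│ │     │   │
│ ╶───┤ ├─┐ └─╴ │ ╵ ╷ ╶─┘ ╷ │
│↳ → ↓│↑│ │↳ → ↑│   │     │ │
├───╴ │ ╵ └───┬─┘ ╶─┼─────┘ │
│↓ ← ↲│↑ ← ← ↰│     │↓ ← ← ↰│
│ ┌───┴─┬───┐ └───┐ │ ┌───┐ │
│↓│↱ ↓  │↱ ↓│↑ ← ↰│ │↓│↱ ↓│↑│
│ ╵ ╷ ┌─┘ ╷ └───╴ ├─┘ │ ╷ ╵ │
│↳ ↑│↓│↱ ↑│↳ → → ↑│↓ ↲│↑│↳ ↑│
│ ╶─┤ │ ┌─┴─┬─────┘ ┌─┤ ├───┤
│   │↓│↑│↓ ↰│↓ ← ← ↲│ │↑│   │
├─╴ │ │ │ ╷ ╵ ┌─────┘ │ └─┐ │
│   │↓│↑│↓│↑ ↲│       │↑ ↰│ │
├───┘ │ ╵ ├───┤ ╶─┬─╴ ├─╴ │ │
│↓ ← ↲│↑ ↲│   │↱ ↓│   │↱ ↑│ │
│ ╶─┐ ├───┘ ╷ │ ╷ │ ╶─┤ ╶─┘ │
│↳ ↓│ │     │ │↑│↓│   │↑ ← ↰│
├─╴ │ │ ┌─╴ ├─┘ │ └───┼───╴ │
│↓ ↲│ │ │   │↱ ↑│↳ → ↓│↱ → ↑│
│ ╶─┤ ╵ │ ╶─┤ ┌─┴───┐ │ ┌───┤
│↳ ↓│   │   │↑│  ↓ ↰│↓│↑│   │
│ ╷ └───┴───┤ └─╴ ╷ │ │ │ ╷ │
│ │↳ → → → ↓│↑ ← ↲│↑│↓│↑│ │ │
│ └───────┐ └─────┘ │ ╵ ╵ │ │
│         │↳ → → → ↑│↳ ↑  │ │
└─────────┴─────────┴─────┴─┘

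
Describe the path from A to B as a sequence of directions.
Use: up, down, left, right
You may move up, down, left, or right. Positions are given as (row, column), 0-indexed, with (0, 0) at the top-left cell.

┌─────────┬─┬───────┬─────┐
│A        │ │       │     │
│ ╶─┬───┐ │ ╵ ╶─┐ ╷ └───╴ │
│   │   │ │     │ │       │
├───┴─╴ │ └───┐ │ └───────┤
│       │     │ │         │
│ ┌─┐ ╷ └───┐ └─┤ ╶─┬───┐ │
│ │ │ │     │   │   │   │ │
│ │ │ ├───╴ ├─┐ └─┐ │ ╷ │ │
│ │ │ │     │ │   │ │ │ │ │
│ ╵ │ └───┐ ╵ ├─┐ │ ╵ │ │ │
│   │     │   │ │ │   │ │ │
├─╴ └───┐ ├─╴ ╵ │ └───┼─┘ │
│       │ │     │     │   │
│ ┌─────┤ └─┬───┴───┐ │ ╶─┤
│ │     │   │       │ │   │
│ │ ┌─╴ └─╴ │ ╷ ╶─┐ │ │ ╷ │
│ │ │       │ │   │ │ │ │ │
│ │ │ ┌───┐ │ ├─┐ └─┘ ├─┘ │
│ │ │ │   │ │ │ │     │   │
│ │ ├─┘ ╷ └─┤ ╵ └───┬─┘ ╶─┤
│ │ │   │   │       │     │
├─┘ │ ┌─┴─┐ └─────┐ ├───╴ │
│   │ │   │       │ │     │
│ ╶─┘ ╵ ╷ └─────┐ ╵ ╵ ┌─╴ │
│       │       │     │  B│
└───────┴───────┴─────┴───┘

Finding the path and converting it to directions:
Path through cells: (0,0) → (0,1) → (0,2) → (0,3) → (0,4) → (1,4) → (2,4) → (2,5) → (2,6) → (3,6) → (3,7) → (4,7) → (4,8) → (5,8) → (6,8) → (6,9) → (6,10) → (7,10) → (8,10) → (9,10) → (9,9) → (9,8) → (8,8) → (8,7) → (7,7) → (7,6) → (8,6) → (9,6) → (10,6) → (10,7) → (10,8) → (10,9) → (11,9) → (12,9) → (12,10) → (11,10) → (11,11) → (11,12) → (12,12)
Directions: right, right, right, right, down, down, right, right, down, right, down, right, down, down, right, right, down, down, down, left, left, up, left, up, left, down, down, down, right, right, right, down, down, right, up, right, right, down

Solution:

┌─────────┬─┬───────┬─────┐
│A → → → ↓│ │       │     │
│ ╶─┬───┐ │ ╵ ╶─┐ ╷ └───╴ │
│   │   │↓│     │ │       │
├───┴─╴ │ └───┐ │ └───────┤
│       │↳ → ↓│ │         │
│ ┌─┐ ╷ └───┐ └─┤ ╶─┬───┐ │
│ │ │ │     │↳ ↓│   │   │ │
│ │ │ ├───╴ ├─┐ └─┐ │ ╷ │ │
│ │ │ │     │ │↳ ↓│ │ │ │ │
│ ╵ │ └───┐ ╵ ├─┐ │ ╵ │ │ │
│   │     │   │ │↓│   │ │ │
├─╴ └───┐ ├─╴ ╵ │ └───┼─┘ │
│       │ │     │↳ → ↓│   │
│ ┌─────┤ └─┬───┴───┐ │ ╶─┤
│ │     │   │↓ ↰    │↓│   │
│ │ ┌─╴ └─╴ │ ╷ ╶─┐ │ │ ╷ │
│ │ │       │↓│↑ ↰│ │↓│ │ │
│ │ │ ┌───┐ │ ├─┐ └─┘ ├─┘ │
│ │ │ │   │ │↓│ │↑ ← ↲│   │
│ │ ├─┘ ╷ └─┤ ╵ └───┬─┘ ╶─┤
│ │ │   │   │↳ → → ↓│     │
├─┘ │ ┌─┴─┐ └─────┐ ├───╴ │
│   │ │   │       │↓│↱ → ↓│
│ ╶─┘ ╵ ╷ └─────┐ ╵ ╵ ┌─╴ │
│       │       │  ↳ ↑│  B│
└───────┴───────┴─────┴───┘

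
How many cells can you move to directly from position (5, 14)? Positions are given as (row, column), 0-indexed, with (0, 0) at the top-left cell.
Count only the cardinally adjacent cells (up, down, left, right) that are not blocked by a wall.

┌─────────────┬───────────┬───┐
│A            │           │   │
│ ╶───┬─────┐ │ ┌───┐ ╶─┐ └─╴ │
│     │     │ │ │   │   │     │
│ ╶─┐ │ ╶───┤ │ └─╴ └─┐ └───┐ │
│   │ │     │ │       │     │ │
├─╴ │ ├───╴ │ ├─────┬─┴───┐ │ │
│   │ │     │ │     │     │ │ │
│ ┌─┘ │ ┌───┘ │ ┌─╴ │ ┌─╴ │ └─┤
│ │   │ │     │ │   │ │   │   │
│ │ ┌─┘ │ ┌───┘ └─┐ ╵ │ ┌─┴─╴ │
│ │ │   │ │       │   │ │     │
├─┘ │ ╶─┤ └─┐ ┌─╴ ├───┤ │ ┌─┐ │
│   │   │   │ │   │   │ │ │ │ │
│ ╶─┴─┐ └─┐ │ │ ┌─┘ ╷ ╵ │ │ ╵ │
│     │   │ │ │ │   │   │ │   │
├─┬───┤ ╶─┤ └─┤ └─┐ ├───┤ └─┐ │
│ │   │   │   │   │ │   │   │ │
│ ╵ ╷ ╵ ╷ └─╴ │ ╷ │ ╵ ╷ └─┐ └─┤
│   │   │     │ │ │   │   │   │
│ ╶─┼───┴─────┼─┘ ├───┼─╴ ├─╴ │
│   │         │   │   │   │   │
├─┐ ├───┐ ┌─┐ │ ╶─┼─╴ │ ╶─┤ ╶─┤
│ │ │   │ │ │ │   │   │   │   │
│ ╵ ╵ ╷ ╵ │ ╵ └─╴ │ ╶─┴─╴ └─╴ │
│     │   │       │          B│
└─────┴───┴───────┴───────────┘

Checking passable neighbors of (5, 14):
Neighbors: (4, 14), (6, 14), (5, 13)
Count: 3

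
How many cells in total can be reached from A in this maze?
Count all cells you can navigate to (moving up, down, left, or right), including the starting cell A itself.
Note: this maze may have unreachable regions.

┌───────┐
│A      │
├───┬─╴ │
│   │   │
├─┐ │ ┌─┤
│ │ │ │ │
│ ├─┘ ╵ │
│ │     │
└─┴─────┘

Using BFS/flood-fill to find all reachable cells from A:
Maze size: 4 × 4 = 16 total cells
5 cell(s) are walled off and cannot be reached from A.
Reachable cells: 11

Reachable region (· marks reachable cells):

┌───────┐
│A · · ·│
├───┬─╴ │
│   │· ·│
├─┐ │ ┌─┤
│ │ │·│·│
│ ├─┘ ╵ │
│ │· · ·│
└─┴─────┘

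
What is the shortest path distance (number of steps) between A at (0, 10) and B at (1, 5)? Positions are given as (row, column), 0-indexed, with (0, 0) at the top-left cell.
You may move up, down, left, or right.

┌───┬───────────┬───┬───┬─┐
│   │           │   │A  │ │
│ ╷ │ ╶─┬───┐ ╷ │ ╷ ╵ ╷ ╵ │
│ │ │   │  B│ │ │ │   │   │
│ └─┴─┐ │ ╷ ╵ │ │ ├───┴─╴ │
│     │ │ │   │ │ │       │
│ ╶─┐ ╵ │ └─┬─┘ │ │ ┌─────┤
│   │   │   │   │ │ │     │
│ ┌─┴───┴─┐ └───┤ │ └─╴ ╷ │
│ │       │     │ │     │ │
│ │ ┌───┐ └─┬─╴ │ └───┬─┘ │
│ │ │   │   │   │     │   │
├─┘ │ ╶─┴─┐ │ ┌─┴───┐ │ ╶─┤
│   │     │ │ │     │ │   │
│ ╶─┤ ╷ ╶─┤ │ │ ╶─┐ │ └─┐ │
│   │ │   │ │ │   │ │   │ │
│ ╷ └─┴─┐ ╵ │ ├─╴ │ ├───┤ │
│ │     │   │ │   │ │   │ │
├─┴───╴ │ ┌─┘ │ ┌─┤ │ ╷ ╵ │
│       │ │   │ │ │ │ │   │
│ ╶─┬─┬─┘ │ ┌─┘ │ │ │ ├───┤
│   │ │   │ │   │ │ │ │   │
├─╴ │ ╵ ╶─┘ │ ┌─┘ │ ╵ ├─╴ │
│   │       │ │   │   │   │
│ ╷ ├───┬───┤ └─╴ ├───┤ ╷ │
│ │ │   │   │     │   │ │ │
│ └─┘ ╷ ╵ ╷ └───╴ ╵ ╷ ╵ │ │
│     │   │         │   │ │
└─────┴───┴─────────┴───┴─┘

Finding path from (0, 10) to (1, 5):
Path: (0,10) → (0,11) → (1,11) → (1,12) → (2,12) → (2,11) → (2,10) → (2,9) → (3,9) → (4,9) → (4,10) → (4,11) → (3,11) → (3,12) → (4,12) → (5,12) → (5,11) → (6,11) → (6,12) → (7,12) → (8,12) → (9,12) → (9,11) → (8,11) → (8,10) → (9,10) → (10,10) → (11,10) → (11,9) → (10,9) → (9,9) → (8,9) → (7,9) → (6,9) → (6,8) → (6,7) → (7,7) → (7,8) → (8,8) → (8,7) → (9,7) → (10,7) → (10,6) → (11,6) → (12,6) → (12,7) → (12,8) → (13,8) → (13,7) → (13,6) → (13,5) → (12,5) → (12,4) → (13,4) → (13,3) → (12,3) → (12,2) → (13,2) → (13,1) → (13,0) → (12,0) → (11,0) → (11,1) → (10,1) → (10,0) → (9,0) → (9,1) → (9,2) → (9,3) → (8,3) → (8,2) → (8,1) → (7,1) → (7,0) → (6,0) → (6,1) → (5,1) → (4,1) → (4,2) → (4,3) → (4,4) → (5,4) → (5,5) → (6,5) → (7,5) → (8,5) → (8,4) → (9,4) → (10,4) → (10,3) → (11,3) → (11,4) → (11,5) → (10,5) → (9,5) → (9,6) → (8,6) → (7,6) → (6,6) → (5,6) → (5,7) → (4,7) → (4,6) → (4,5) → (3,5) → (3,4) → (2,4) → (1,4) → (1,5)
Distance: 108 steps

Solution:

┌───┬───────────┬───┬───┬─┐
│   │           │   │A ↓│ │
│ ╷ │ ╶─┬───┐ ╷ │ ╷ ╵ ╷ ╵ │
│ │ │   │↱ B│ │ │ │   │↳ ↓│
│ └─┴─┐ │ ╷ ╵ │ │ ├───┴─╴ │
│     │ │↑│   │ │ │↓ ← ← ↲│
│ ╶─┐ ╵ │ └─┬─┘ │ │ ┌─────┤
│   │   │↑ ↰│   │ │↓│  ↱ ↓│
│ ┌─┴───┴─┐ └───┤ │ └─╴ ╷ │
│ │↱ → → ↓│↑ ← ↰│ │↳ → ↑│↓│
│ │ ┌───┐ └─┬─╴ │ └───┬─┘ │
│ │↑│   │↳ ↓│↱ ↑│     │↓ ↲│
├─┘ │ ╶─┴─┐ │ ┌─┴───┐ │ ╶─┤
│↱ ↑│     │↓│↑│↓ ← ↰│ │↳ ↓│
│ ╶─┤ ╷ ╶─┤ │ │ ╶─┐ │ └─┐ │
│↑ ↰│ │   │↓│↑│↳ ↓│↑│   │↓│
│ ╷ └─┴─┐ ╵ │ ├─╴ │ ├───┤ │
│ │↑ ← ↰│↓ ↲│↑│↓ ↲│↑│↓ ↰│↓│
├─┴───╴ │ ┌─┘ │ ┌─┤ │ ╷ ╵ │
│↱ → → ↑│↓│↱ ↑│↓│ │↑│↓│↑ ↲│
│ ╶─┬─┬─┘ │ ┌─┘ │ │ │ ├───┤
│↑ ↰│ │↓ ↲│↑│↓ ↲│ │↑│↓│   │
├─╴ │ ╵ ╶─┘ │ ┌─┘ │ ╵ ├─╴ │
│↱ ↑│  ↳ → ↑│↓│   │↑ ↲│   │
│ ╷ ├───┬───┤ └─╴ ├───┤ ╷ │
│↑│ │↓ ↰│↓ ↰│↳ → ↓│   │ │ │
│ └─┘ ╷ ╵ ╷ └───╴ ╵ ╷ ╵ │ │
│↑ ← ↲│↑ ↲│↑ ← ← ↲  │   │ │
└─────┴───┴─────────┴───┴─┘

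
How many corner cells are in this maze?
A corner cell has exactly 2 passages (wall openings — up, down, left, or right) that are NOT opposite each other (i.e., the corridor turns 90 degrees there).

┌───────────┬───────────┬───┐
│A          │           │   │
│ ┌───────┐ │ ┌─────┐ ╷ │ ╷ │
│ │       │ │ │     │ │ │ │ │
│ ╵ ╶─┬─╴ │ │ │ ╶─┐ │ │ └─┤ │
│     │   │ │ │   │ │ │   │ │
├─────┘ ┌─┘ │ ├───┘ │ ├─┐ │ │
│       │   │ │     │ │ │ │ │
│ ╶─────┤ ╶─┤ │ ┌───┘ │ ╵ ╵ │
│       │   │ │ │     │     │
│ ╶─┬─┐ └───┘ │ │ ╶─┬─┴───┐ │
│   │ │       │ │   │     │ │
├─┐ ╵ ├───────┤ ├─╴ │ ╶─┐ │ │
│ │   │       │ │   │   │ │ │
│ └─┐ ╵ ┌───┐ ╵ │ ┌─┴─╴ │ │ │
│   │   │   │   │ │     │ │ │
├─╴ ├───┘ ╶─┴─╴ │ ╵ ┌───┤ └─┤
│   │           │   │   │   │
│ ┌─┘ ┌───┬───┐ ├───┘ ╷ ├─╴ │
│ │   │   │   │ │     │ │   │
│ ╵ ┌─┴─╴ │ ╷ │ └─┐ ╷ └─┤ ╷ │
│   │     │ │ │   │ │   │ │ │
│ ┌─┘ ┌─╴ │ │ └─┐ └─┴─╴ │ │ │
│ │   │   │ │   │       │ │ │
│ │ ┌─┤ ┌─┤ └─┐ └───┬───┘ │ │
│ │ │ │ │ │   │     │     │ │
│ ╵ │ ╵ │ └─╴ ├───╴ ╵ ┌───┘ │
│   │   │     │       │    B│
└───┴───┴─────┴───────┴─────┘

Counting corner cells (2 non-opposite passages):
Total corners: 93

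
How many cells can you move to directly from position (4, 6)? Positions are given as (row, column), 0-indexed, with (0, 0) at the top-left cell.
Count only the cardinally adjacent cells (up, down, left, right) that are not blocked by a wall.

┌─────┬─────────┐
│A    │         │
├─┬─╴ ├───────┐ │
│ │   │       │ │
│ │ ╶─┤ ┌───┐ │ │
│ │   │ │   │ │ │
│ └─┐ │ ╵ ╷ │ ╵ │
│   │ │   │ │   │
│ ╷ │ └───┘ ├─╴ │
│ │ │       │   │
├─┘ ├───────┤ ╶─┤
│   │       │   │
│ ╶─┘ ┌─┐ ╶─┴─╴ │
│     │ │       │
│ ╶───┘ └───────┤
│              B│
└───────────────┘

Checking passable neighbors of (4, 6):
Neighbors: (5, 6), (4, 7)
Count: 2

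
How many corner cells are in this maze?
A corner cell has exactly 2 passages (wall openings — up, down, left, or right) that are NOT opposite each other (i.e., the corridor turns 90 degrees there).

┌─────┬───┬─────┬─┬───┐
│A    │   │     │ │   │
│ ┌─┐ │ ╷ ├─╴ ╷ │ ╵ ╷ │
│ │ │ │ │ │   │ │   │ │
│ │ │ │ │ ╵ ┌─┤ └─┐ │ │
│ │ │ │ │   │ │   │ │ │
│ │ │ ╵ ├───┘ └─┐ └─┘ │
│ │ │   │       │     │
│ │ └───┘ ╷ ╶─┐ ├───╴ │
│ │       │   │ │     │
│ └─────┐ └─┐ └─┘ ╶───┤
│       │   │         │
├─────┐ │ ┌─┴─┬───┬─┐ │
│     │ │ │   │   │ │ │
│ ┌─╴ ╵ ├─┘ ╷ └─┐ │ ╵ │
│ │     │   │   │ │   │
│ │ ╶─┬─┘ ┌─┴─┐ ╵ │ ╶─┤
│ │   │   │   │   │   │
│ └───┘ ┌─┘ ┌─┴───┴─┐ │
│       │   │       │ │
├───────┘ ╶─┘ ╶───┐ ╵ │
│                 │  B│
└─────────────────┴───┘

Counting corner cells (2 non-opposite passages):
Total corners: 56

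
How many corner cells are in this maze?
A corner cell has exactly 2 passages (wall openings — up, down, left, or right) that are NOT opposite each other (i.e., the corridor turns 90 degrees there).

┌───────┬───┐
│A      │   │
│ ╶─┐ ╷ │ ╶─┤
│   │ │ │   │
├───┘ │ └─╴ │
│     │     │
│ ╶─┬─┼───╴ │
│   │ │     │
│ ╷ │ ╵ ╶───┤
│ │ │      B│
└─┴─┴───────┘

Counting corner cells (2 non-opposite passages):
Total corners: 13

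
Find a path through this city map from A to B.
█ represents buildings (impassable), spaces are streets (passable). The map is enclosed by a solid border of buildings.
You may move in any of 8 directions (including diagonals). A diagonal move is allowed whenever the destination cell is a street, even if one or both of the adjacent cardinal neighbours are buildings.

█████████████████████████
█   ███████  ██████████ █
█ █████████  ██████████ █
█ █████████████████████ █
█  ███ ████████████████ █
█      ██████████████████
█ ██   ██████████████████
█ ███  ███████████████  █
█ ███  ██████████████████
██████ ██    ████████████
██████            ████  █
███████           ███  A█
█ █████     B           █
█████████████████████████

Finding the shortest path from A to B:
Movement: 8-directional
Path length: 11 steps
Directions: left → left → down-left → left → left → left → left → left → left → left → left

Solution:

█████████████████████████
█   ███████  ██████████ █
█ █████████  ██████████ █
█ █████████████████████ █
█  ███ ████████████████ █
█      ██████████████████
█ ██   ██████████████████
█ ███  ███████████████  █
█ ███  ██████████████████
██████ ██    ████████████
██████            ████  █
███████           ███↙←A█
█ █████     B←←←←←←←←   █
█████████████████████████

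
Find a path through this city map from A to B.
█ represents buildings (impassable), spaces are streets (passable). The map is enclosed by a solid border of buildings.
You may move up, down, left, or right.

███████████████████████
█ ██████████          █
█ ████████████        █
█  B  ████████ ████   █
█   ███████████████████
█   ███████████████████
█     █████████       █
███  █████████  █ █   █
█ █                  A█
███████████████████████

Finding the shortest path from A to B:
Movement: cardinal only
Path length: 23 steps
Directions: left → left → left → left → left → left → left → left → left → left → left → left → left → left → left → left → left → up → up → left → up → up → up

Solution:

███████████████████████
█ ██████████          █
█ ████████████        █
█  B  ████████ ████   █
█  ↑███████████████████
█  ↑███████████████████
█  ↑↰ █████████       █
███ ↑█████████  █ █   █
█ █ ↑←←←←←←←←←←←←←←←←A█
███████████████████████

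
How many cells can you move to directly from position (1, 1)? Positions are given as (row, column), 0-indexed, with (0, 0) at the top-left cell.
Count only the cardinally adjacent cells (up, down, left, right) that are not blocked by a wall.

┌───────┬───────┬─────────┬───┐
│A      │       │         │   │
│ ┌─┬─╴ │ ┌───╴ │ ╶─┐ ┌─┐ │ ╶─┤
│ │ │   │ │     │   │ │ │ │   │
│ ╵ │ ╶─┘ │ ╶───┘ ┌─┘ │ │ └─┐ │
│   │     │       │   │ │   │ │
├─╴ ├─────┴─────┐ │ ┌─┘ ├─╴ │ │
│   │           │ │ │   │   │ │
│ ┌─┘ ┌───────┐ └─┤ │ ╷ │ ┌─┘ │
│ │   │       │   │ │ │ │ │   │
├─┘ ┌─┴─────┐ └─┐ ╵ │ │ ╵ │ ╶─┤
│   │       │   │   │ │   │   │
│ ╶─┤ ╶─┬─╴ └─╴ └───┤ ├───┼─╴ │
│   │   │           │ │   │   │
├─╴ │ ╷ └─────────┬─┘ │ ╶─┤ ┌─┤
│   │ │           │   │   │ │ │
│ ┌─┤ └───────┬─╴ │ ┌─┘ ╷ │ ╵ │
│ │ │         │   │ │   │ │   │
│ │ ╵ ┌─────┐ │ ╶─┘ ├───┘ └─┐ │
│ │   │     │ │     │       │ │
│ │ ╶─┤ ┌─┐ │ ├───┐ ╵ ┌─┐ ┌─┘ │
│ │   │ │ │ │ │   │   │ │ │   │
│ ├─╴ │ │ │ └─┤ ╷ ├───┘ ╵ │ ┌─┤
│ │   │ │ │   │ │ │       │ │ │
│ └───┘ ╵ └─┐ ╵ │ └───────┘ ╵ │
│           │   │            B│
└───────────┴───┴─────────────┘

Checking passable neighbors of (1, 1):
Neighbors: (2, 1)
Count: 1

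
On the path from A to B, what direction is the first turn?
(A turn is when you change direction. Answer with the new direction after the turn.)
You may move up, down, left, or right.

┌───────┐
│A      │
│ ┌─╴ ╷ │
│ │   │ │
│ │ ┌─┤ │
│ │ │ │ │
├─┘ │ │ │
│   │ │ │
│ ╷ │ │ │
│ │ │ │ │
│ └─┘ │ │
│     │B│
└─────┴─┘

Directions: right, right, right, down, down, down, down, down
First turn direction: down

Solution:

┌───────┐
│A → → ↓│
│ ┌─╴ ╷ │
│ │   │↓│
│ │ ┌─┤ │
│ │ │ │↓│
├─┘ │ │ │
│   │ │↓│
│ ╷ │ │ │
│ │ │ │↓│
│ └─┘ │ │
│     │B│
└─────┴─┘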